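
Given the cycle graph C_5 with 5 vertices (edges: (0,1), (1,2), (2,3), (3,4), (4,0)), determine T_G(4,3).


T(C_5; x,y) = x + x^2 + ... + x^(4) + y.
T(4,3) = 4^1 + 4^2 + 4^3 + 4^4 + 3
= 4 + 16 + 64 + 256 + 3
= 343.

343


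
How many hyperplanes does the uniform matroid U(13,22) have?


Hyperplanes of U(13,22) are flats of rank 12.
In a uniform matroid, these are exactly the (12)-element subsets.
Count = C(22,12) = 22! / (12! * 10!) = 646646.

646646


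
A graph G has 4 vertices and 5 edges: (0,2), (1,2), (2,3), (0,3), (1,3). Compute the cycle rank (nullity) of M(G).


Cycle rank (nullity) = |E| - r(M) = |E| - (|V| - c).
|E| = 5, |V| = 4, c = 1.
Nullity = 5 - (4 - 1) = 5 - 3 = 2.

2


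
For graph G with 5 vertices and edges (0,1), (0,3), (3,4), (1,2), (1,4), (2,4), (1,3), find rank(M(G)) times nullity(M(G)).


r(M) = |V| - c = 5 - 1 = 4.
nullity = |E| - r(M) = 7 - 4 = 3.
Product = 4 * 3 = 12.

12


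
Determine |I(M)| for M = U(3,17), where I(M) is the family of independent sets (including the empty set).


Independent sets of U(3,17) are all subsets of size <= 3.
Count = (17 choose 0) + (17 choose 1) + (17 choose 2) + (17 choose 3)
     = 1 + 17 + 136 + 680
     = 834.

834


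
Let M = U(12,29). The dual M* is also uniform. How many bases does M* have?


The dual of U(r,n) is U(n-r, n) = U(17,29).
Bases of U(17,29) are all (17)-element subsets.
|B(M*)| = (29 choose 17) = 51895935.

51895935


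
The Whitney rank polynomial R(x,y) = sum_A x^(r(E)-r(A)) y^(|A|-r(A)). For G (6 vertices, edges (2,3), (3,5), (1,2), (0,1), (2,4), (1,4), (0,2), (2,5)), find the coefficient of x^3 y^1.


R(x,y) = sum over A in 2^E of x^(r(E)-r(A)) * y^(|A|-r(A)).
G has 6 vertices, 8 edges. r(E) = 5.
Enumerate all 2^8 = 256 subsets.
Count subsets with r(E)-r(A)=3 and |A|-r(A)=1: 3.

3


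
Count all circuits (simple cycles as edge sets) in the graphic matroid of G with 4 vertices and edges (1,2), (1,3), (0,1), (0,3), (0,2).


A circuit in a graphic matroid = edge set of a simple cycle.
G has 4 vertices and 5 edges.
Enumerating all minimal edge subsets forming cycles...
Total circuits found: 3.

3


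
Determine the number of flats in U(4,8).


Flats of U(4,8): every subset of size < 4 is a flat, plus E itself.
Count = (8 choose 0) + (8 choose 1) + (8 choose 2) + (8 choose 3) + 1
     = 1 + 8 + 28 + 56 + 1
     = 94.

94


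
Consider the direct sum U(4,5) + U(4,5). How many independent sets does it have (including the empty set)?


For a direct sum, |I(M1+M2)| = |I(M1)| * |I(M2)|.
|I(U(4,5))| = sum C(5,k) for k=0..4 = 31.
|I(U(4,5))| = sum C(5,k) for k=0..4 = 31.
Total = 31 * 31 = 961.

961


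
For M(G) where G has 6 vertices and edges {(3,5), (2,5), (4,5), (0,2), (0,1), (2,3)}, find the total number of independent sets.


An independent set in a graphic matroid is an acyclic edge subset.
G has 6 vertices and 6 edges.
Enumerate all 2^6 = 64 subsets, checking for acyclicity.
Total independent sets = 56.

56


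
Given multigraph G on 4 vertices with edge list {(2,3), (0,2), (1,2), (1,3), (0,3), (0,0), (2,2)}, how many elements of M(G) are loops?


In a graphic matroid, a loop is a self-loop edge (u,u) with rank 0.
Examining all 7 edges for self-loops...
Self-loops found: (0,0), (2,2)
Number of loops = 2.

2


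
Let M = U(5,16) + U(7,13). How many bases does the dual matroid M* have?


(M1+M2)* = M1* + M2*.
M1* = U(11,16), bases: C(16,11) = 4368.
M2* = U(6,13), bases: C(13,6) = 1716.
|B(M*)| = 4368 * 1716 = 7495488.

7495488


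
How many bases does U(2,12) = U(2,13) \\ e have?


Deleting e from U(2,13) gives U(2,12) since n > r.
Bases of U(2,12) = C(12,2) = 12! / (2! * 10!) = 66.

66


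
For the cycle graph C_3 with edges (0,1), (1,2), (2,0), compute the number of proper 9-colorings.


P(C_3, k) = (k-1)^3 + (-1)^3*(k-1).
P(9) = (8)^3 - 8
= 512 - 8 = 504.

504


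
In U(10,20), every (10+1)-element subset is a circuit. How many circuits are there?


In U(10,20), circuits are the (11)-element subsets.
Any set of 11 elements is dependent, and removing any one element gives
an independent set of size 10, so it is a minimal dependent set.
Number of circuits = C(20,11) = 167960.

167960


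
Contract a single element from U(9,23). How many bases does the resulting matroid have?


Contracting e from U(9,23) gives U(8,22).
Bases of U(8,22) = (22 choose 8) = 319770.

319770


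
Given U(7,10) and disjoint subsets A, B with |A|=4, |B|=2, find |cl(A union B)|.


|A union B| = 4 + 2 = 6 (disjoint).
In U(7,10), cl(S) = S if |S| < 7, else cl(S) = E.
Since 6 < 7, cl(A union B) = A union B.
|cl(A union B)| = 6.

6


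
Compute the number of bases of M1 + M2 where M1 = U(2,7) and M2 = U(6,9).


Bases of a direct sum M1 + M2: |B| = |B(M1)| * |B(M2)|.
|B(U(2,7))| = C(7,2) = 21.
|B(U(6,9))| = C(9,6) = 84.
Total bases = 21 * 84 = 1764.

1764


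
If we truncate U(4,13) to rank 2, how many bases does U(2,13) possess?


Truncating U(4,13) to rank 2 gives U(2,13).
Bases of U(2,13) are all 2-element subsets of 13 elements.
Number of bases = C(13,2) = 13! / (2! * 11!) = 78.

78


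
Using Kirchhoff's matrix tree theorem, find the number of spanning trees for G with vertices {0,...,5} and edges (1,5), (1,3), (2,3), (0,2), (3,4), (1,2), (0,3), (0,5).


By Kirchhoff's matrix tree theorem, the number of spanning trees equals
the determinant of any cofactor of the Laplacian matrix L.
G has 6 vertices and 8 edges.
Computing the (5 x 5) cofactor determinant gives 24.

24


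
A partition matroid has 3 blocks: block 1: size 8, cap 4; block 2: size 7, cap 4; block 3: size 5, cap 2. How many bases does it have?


A basis picks exactly ci elements from block i.
Number of bases = product of C(|Si|, ci).
= C(8,4) * C(7,4) * C(5,2)
= 70 * 35 * 10
= 24500.

24500


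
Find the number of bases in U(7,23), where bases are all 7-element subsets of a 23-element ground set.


Bases of U(7,23) are all 7-element subsets of the 23-element ground set.
Number of bases = C(23,7).
C(23,7) = 23! / (7! * 16!) = 245157.

245157


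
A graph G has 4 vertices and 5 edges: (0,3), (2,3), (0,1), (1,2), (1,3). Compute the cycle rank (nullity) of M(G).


Cycle rank (nullity) = |E| - r(M) = |E| - (|V| - c).
|E| = 5, |V| = 4, c = 1.
Nullity = 5 - (4 - 1) = 5 - 3 = 2.

2


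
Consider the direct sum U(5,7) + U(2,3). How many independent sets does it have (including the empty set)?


For a direct sum, |I(M1+M2)| = |I(M1)| * |I(M2)|.
|I(U(5,7))| = sum C(7,k) for k=0..5 = 120.
|I(U(2,3))| = sum C(3,k) for k=0..2 = 7.
Total = 120 * 7 = 840.

840


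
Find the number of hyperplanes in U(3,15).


Hyperplanes of U(3,15) are flats of rank 2.
In a uniform matroid, these are exactly the (2)-element subsets.
Count = C(15,2) = 15! / (2! * 13!) = 105.

105


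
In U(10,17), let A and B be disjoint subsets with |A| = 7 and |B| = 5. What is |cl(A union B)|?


|A union B| = 7 + 5 = 12 (disjoint).
In U(10,17), cl(S) = S if |S| < 10, else cl(S) = E.
Since 12 >= 10, cl(A union B) = E.
|cl(A union B)| = 17.

17


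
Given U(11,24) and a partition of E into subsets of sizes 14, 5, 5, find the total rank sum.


r(Ai) = min(|Ai|, 11) for each part.
Sum = min(14,11) + min(5,11) + min(5,11)
    = 11 + 5 + 5
    = 21.

21


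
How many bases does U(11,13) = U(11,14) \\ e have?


Deleting e from U(11,14) gives U(11,13) since n > r.
Bases of U(11,13) = C(13,11) = 13! / (11! * 2!) = 78.

78


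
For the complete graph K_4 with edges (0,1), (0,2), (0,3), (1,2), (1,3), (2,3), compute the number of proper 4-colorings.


P(K_4, k) = k(k-1)(k-2)...(k-3).
P(4) = (4) * (3) * (2) * (1) = 24.

24


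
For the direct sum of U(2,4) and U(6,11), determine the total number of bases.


Bases of a direct sum M1 + M2: |B| = |B(M1)| * |B(M2)|.
|B(U(2,4))| = C(4,2) = 6.
|B(U(6,11))| = C(11,6) = 462.
Total bases = 6 * 462 = 2772.

2772


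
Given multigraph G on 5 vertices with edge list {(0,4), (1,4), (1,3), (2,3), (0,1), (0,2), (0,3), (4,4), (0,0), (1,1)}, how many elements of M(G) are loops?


In a graphic matroid, a loop is a self-loop edge (u,u) with rank 0.
Examining all 10 edges for self-loops...
Self-loops found: (4,4), (0,0), (1,1)
Number of loops = 3.

3


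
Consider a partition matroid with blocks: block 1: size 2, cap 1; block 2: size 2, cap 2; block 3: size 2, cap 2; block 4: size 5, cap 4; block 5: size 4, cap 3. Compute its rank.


Rank of a partition matroid = sum of min(|Si|, ci) for each block.
= min(2,1) + min(2,2) + min(2,2) + min(5,4) + min(4,3)
= 1 + 2 + 2 + 4 + 3
= 12.

12


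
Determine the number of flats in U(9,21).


Flats of U(9,21): every subset of size < 9 is a flat, plus E itself.
Count = C(21,0) + C(21,1) + C(21,2) + C(21,3) + C(21,4) + C(21,5) + C(21,6) + C(21,7) + C(21,8) + 1
     = 1 + 21 + 210 + 1330 + 5985 + 20349 + 54264 + 116280 + 203490 + 1
     = 401931.

401931


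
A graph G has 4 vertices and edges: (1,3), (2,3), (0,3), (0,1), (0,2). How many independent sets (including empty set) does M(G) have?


An independent set in a graphic matroid is an acyclic edge subset.
G has 4 vertices and 5 edges.
Enumerate all 2^5 = 32 subsets, checking for acyclicity.
Total independent sets = 24.

24


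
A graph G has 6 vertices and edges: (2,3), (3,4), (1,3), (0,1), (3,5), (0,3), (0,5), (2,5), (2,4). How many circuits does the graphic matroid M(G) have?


A circuit in a graphic matroid = edge set of a simple cycle.
G has 6 vertices and 9 edges.
Enumerating all minimal edge subsets forming cycles...
Total circuits found: 10.

10


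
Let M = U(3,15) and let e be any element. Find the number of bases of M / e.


Contracting e from U(3,15) gives U(2,14).
Bases of U(2,14) = C(14,2) = 14! / (2! * 12!) = 91.

91


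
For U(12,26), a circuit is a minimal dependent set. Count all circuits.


In U(12,26), circuits are the (13)-element subsets.
Any set of 13 elements is dependent, and removing any one element gives
an independent set of size 12, so it is a minimal dependent set.
Number of circuits = (26 choose 13) = 10400600.

10400600


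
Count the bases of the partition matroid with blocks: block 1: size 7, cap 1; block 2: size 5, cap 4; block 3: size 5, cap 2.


A basis picks exactly ci elements from block i.
Number of bases = product of C(|Si|, ci).
= C(7,1) * C(5,4) * C(5,2)
= 7 * 5 * 10
= 350.

350


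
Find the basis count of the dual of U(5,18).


The dual of U(r,n) is U(n-r, n) = U(13,18).
Bases of U(13,18) are all (13)-element subsets.
|B(M*)| = C(18,13) = 18! / (13! * 5!) = 8568.

8568


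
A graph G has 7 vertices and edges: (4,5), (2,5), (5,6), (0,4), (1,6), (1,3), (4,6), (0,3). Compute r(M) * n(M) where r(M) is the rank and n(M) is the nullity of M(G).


r(M) = |V| - c = 7 - 1 = 6.
nullity = |E| - r(M) = 8 - 6 = 2.
Product = 6 * 2 = 12.

12


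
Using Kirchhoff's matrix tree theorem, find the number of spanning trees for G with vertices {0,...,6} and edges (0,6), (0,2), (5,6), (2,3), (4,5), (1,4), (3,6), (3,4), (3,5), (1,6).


By Kirchhoff's matrix tree theorem, the number of spanning trees equals
the determinant of any cofactor of the Laplacian matrix L.
G has 7 vertices and 10 edges.
Computing the (6 x 6) cofactor determinant gives 85.

85


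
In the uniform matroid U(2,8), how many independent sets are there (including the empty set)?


Independent sets of U(2,8) are all subsets of size <= 2.
Count = (8 choose 0) + (8 choose 1) + (8 choose 2)
     = 1 + 8 + 28
     = 37.

37


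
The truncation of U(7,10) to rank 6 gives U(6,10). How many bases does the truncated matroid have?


Truncating U(7,10) to rank 6 gives U(6,10).
Bases of U(6,10) are all 6-element subsets of 10 elements.
Number of bases = C(10,6) = 10! / (6! * 4!) = 210.

210


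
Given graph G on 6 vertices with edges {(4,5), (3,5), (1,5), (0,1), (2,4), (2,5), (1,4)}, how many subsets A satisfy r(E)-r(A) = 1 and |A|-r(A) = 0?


R(x,y) = sum over A in 2^E of x^(r(E)-r(A)) * y^(|A|-r(A)).
G has 6 vertices, 7 edges. r(E) = 5.
Enumerate all 2^7 = 128 subsets.
Count subsets with r(E)-r(A)=1 and |A|-r(A)=0: 26.

26


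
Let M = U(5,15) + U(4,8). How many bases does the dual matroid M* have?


(M1+M2)* = M1* + M2*.
M1* = U(10,15), bases: C(15,10) = 3003.
M2* = U(4,8), bases: C(8,4) = 70.
|B(M*)| = 3003 * 70 = 210210.

210210


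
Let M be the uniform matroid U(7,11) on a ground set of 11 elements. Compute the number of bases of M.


Bases of U(7,11) are all 7-element subsets of the 11-element ground set.
Number of bases = C(11,7).
(11 choose 7) = 330.

330


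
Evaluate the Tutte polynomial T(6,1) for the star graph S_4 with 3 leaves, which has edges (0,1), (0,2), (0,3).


A star on 4 vertices is a tree with 3 edges.
T(x,y) = x^(3) for any tree.
T(6,1) = 6^3 = 216.

216


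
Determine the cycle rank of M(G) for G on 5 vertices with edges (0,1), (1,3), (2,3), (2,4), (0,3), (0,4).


Cycle rank (nullity) = |E| - r(M) = |E| - (|V| - c).
|E| = 6, |V| = 5, c = 1.
Nullity = 6 - (5 - 1) = 6 - 4 = 2.

2


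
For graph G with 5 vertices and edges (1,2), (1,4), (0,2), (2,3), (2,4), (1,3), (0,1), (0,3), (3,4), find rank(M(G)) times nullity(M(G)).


r(M) = |V| - c = 5 - 1 = 4.
nullity = |E| - r(M) = 9 - 4 = 5.
Product = 4 * 5 = 20.

20


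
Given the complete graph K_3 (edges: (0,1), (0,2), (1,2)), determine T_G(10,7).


T(K_3; x,y) = x^2 + x + y.
T(10,7) = 100 + 10 + 7 = 117.

117


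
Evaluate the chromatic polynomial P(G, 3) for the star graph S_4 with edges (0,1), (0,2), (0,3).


P(tree, k) = k * (k-1)^(3) for any tree on 4 vertices.
P(3) = 3 * 2^3 = 3 * 8 = 24.

24


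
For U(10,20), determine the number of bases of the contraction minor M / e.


Contracting e from U(10,20) gives U(9,19).
Bases of U(9,19) = (19 choose 9) = 92378.

92378


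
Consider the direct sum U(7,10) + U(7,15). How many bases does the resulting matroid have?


Bases of a direct sum M1 + M2: |B| = |B(M1)| * |B(M2)|.
|B(U(7,10))| = C(10,7) = 120.
|B(U(7,15))| = C(15,7) = 6435.
Total bases = 120 * 6435 = 772200.

772200


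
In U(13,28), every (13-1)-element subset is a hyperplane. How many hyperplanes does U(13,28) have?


Hyperplanes of U(13,28) are flats of rank 12.
In a uniform matroid, these are exactly the (12)-element subsets.
Count = C(28,12) = 30421755.

30421755


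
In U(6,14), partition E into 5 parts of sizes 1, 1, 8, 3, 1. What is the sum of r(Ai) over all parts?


r(Ai) = min(|Ai|, 6) for each part.
Sum = min(1,6) + min(1,6) + min(8,6) + min(3,6) + min(1,6)
    = 1 + 1 + 6 + 3 + 1
    = 12.

12


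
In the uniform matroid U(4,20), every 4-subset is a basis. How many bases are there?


Bases of U(4,20) are all 4-element subsets of the 20-element ground set.
Number of bases = C(20,4).
C(20,4) = (20 * 19 * 18 * 17) / (1 * 2 * 3 * 4) = 4845.

4845


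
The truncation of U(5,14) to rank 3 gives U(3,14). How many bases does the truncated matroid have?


Truncating U(5,14) to rank 3 gives U(3,14).
Bases of U(3,14) are all 3-element subsets of 14 elements.
Number of bases = C(14,3) = (14 * 13 * 12) / (1 * 2 * 3) = 364.

364


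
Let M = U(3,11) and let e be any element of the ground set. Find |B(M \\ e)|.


Deleting e from U(3,11) gives U(3,10) since n > r.
Bases of U(3,10) = (10 choose 3) = 120.

120


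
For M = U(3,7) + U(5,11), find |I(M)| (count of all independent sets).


For a direct sum, |I(M1+M2)| = |I(M1)| * |I(M2)|.
|I(U(3,7))| = sum C(7,k) for k=0..3 = 64.
|I(U(5,11))| = sum C(11,k) for k=0..5 = 1024.
Total = 64 * 1024 = 65536.

65536


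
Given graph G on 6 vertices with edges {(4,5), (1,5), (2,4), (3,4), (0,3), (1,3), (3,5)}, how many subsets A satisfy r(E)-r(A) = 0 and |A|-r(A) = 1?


R(x,y) = sum over A in 2^E of x^(r(E)-r(A)) * y^(|A|-r(A)).
G has 6 vertices, 7 edges. r(E) = 5.
Enumerate all 2^7 = 128 subsets.
Count subsets with r(E)-r(A)=0 and |A|-r(A)=1: 5.

5


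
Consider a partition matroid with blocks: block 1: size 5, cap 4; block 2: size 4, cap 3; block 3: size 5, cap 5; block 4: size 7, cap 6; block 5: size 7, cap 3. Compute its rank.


Rank of a partition matroid = sum of min(|Si|, ci) for each block.
= min(5,4) + min(4,3) + min(5,5) + min(7,6) + min(7,3)
= 4 + 3 + 5 + 6 + 3
= 21.

21


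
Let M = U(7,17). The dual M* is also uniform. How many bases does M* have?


The dual of U(r,n) is U(n-r, n) = U(10,17).
Bases of U(10,17) are all (10)-element subsets.
|B(M*)| = (17 choose 10) = 19448.

19448


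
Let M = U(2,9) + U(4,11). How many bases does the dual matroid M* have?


(M1+M2)* = M1* + M2*.
M1* = U(7,9), bases: C(9,7) = 36.
M2* = U(7,11), bases: C(11,7) = 330.
|B(M*)| = 36 * 330 = 11880.

11880


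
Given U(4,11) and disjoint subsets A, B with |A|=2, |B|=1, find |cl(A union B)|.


|A union B| = 2 + 1 = 3 (disjoint).
In U(4,11), cl(S) = S if |S| < 4, else cl(S) = E.
Since 3 < 4, cl(A union B) = A union B.
|cl(A union B)| = 3.

3


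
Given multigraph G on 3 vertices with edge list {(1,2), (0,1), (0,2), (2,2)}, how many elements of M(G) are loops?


In a graphic matroid, a loop is a self-loop edge (u,u) with rank 0.
Examining all 4 edges for self-loops...
Self-loops found: (2,2)
Number of loops = 1.

1


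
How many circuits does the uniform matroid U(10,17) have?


In U(10,17), circuits are the (11)-element subsets.
Any set of 11 elements is dependent, and removing any one element gives
an independent set of size 10, so it is a minimal dependent set.
Number of circuits = (17 choose 11) = 12376.

12376


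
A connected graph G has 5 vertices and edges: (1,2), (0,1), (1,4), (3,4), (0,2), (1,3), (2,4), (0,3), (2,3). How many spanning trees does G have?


By Kirchhoff's matrix tree theorem, the number of spanning trees equals
the determinant of any cofactor of the Laplacian matrix L.
G has 5 vertices and 9 edges.
Computing the (4 x 4) cofactor determinant gives 75.

75


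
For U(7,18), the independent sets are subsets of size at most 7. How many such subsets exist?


Independent sets of U(7,18) are all subsets of size <= 7.
Count = C(18,0) + C(18,1) + C(18,2) + C(18,3) + C(18,4) + C(18,5) + C(18,6) + C(18,7)
     = 1 + 18 + 153 + 816 + 3060 + 8568 + 18564 + 31824
     = 63004.

63004


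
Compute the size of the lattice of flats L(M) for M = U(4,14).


Flats of U(4,14): every subset of size < 4 is a flat, plus E itself.
Count = (14 choose 0) + (14 choose 1) + (14 choose 2) + (14 choose 3) + 1
     = 1 + 14 + 91 + 364 + 1
     = 471.

471


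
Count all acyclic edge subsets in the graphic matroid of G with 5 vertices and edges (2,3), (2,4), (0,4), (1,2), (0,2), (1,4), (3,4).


An independent set in a graphic matroid is an acyclic edge subset.
G has 5 vertices and 7 edges.
Enumerate all 2^7 = 128 subsets, checking for acyclicity.
Total independent sets = 81.

81


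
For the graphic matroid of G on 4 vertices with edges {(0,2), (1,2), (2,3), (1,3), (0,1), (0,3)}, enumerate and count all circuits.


A circuit in a graphic matroid = edge set of a simple cycle.
G has 4 vertices and 6 edges.
Enumerating all minimal edge subsets forming cycles...
Total circuits found: 7.

7


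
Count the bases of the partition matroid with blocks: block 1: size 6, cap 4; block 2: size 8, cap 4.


A basis picks exactly ci elements from block i.
Number of bases = product of C(|Si|, ci).
= C(6,4) * C(8,4)
= 15 * 70
= 1050.

1050


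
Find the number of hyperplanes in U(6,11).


Hyperplanes of U(6,11) are flats of rank 5.
In a uniform matroid, these are exactly the (5)-element subsets.
Count = (11 choose 5) = 462.

462


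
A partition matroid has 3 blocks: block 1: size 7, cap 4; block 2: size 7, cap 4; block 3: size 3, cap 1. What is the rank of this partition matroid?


Rank of a partition matroid = sum of min(|Si|, ci) for each block.
= min(7,4) + min(7,4) + min(3,1)
= 4 + 4 + 1
= 9.

9


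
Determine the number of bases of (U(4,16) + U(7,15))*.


(M1+M2)* = M1* + M2*.
M1* = U(12,16), bases: C(16,12) = 1820.
M2* = U(8,15), bases: C(15,8) = 6435.
|B(M*)| = 1820 * 6435 = 11711700.

11711700


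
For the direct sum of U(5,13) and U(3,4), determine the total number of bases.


Bases of a direct sum M1 + M2: |B| = |B(M1)| * |B(M2)|.
|B(U(5,13))| = C(13,5) = 1287.
|B(U(3,4))| = C(4,3) = 4.
Total bases = 1287 * 4 = 5148.

5148


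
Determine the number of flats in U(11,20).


Flats of U(11,20): every subset of size < 11 is a flat, plus E itself.
Count = C(20,0) + C(20,1) + C(20,2) + C(20,3) + C(20,4) + C(20,5) + C(20,6) + C(20,7) + C(20,8) + C(20,9) + C(20,10) + 1
     = 1 + 20 + 190 + 1140 + 4845 + 15504 + 38760 + 77520 + 125970 + 167960 + 184756 + 1
     = 616667.

616667


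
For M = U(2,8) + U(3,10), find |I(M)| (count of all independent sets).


For a direct sum, |I(M1+M2)| = |I(M1)| * |I(M2)|.
|I(U(2,8))| = sum C(8,k) for k=0..2 = 37.
|I(U(3,10))| = sum C(10,k) for k=0..3 = 176.
Total = 37 * 176 = 6512.

6512


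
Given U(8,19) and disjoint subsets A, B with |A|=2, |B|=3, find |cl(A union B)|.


|A union B| = 2 + 3 = 5 (disjoint).
In U(8,19), cl(S) = S if |S| < 8, else cl(S) = E.
Since 5 < 8, cl(A union B) = A union B.
|cl(A union B)| = 5.

5


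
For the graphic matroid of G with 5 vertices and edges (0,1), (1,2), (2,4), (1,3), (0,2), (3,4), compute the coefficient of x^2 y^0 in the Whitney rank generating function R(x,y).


R(x,y) = sum over A in 2^E of x^(r(E)-r(A)) * y^(|A|-r(A)).
G has 5 vertices, 6 edges. r(E) = 4.
Enumerate all 2^6 = 64 subsets.
Count subsets with r(E)-r(A)=2 and |A|-r(A)=0: 15.

15


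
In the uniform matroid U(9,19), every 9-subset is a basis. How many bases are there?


Bases of U(9,19) are all 9-element subsets of the 19-element ground set.
Number of bases = C(19,9).
C(19,9) = 92378.

92378


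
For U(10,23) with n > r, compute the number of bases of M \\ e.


Deleting e from U(10,23) gives U(10,22) since n > r.
Bases of U(10,22) = C(22,10) = 22! / (10! * 12!) = 646646.

646646


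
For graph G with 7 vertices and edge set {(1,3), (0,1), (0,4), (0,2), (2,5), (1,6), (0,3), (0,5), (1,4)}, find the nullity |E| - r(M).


Cycle rank (nullity) = |E| - r(M) = |E| - (|V| - c).
|E| = 9, |V| = 7, c = 1.
Nullity = 9 - (7 - 1) = 9 - 6 = 3.

3


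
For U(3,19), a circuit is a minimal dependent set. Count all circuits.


In U(3,19), circuits are the (4)-element subsets.
Any set of 4 elements is dependent, and removing any one element gives
an independent set of size 3, so it is a minimal dependent set.
Number of circuits = C(19,4) = 19! / (4! * 15!) = 3876.

3876


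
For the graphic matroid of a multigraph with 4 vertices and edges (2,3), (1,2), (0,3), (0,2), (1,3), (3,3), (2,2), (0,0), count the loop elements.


In a graphic matroid, a loop is a self-loop edge (u,u) with rank 0.
Examining all 8 edges for self-loops...
Self-loops found: (3,3), (2,2), (0,0)
Number of loops = 3.

3


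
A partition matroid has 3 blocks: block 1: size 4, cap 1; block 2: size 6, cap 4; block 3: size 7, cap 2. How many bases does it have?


A basis picks exactly ci elements from block i.
Number of bases = product of C(|Si|, ci).
= C(4,1) * C(6,4) * C(7,2)
= 4 * 15 * 21
= 1260.

1260


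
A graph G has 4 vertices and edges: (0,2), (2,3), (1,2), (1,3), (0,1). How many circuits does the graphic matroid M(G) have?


A circuit in a graphic matroid = edge set of a simple cycle.
G has 4 vertices and 5 edges.
Enumerating all minimal edge subsets forming cycles...
Total circuits found: 3.

3


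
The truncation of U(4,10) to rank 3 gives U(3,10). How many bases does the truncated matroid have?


Truncating U(4,10) to rank 3 gives U(3,10).
Bases of U(3,10) are all 3-element subsets of 10 elements.
Number of bases = (10 choose 3) = 120.

120


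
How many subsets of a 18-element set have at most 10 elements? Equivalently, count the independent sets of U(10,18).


Independent sets of U(10,18) are all subsets of size <= 10.
Count = C(18,0) + C(18,1) + C(18,2) + C(18,3) + C(18,4) + C(18,5) + C(18,6) + C(18,7) + C(18,8) + C(18,9) + C(18,10)
     = 1 + 18 + 153 + 816 + 3060 + 8568 + 18564 + 31824 + 43758 + 48620 + 43758
     = 199140.

199140


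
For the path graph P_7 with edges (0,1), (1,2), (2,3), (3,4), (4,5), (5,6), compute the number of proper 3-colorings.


P(P_7, k) = k * (k-1)^(6).
P(3) = 3 * 2^6 = 3 * 64 = 192.

192


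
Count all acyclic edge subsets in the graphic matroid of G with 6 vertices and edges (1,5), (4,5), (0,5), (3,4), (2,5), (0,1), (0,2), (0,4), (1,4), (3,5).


An independent set in a graphic matroid is an acyclic edge subset.
G has 6 vertices and 10 edges.
Enumerate all 2^10 = 1024 subsets, checking for acyclicity.
Total independent sets = 430.

430


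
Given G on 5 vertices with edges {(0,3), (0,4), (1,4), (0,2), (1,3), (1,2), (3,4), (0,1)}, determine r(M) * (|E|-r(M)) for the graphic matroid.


r(M) = |V| - c = 5 - 1 = 4.
nullity = |E| - r(M) = 8 - 4 = 4.
Product = 4 * 4 = 16.

16


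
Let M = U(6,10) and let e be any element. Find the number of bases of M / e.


Contracting e from U(6,10) gives U(5,9).
Bases of U(5,9) = (9 choose 5) = 126.

126


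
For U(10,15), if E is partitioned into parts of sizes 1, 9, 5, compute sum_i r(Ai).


r(Ai) = min(|Ai|, 10) for each part.
Sum = min(1,10) + min(9,10) + min(5,10)
    = 1 + 9 + 5
    = 15.

15


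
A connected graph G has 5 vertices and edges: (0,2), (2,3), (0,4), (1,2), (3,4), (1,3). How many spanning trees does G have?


By Kirchhoff's matrix tree theorem, the number of spanning trees equals
the determinant of any cofactor of the Laplacian matrix L.
G has 5 vertices and 6 edges.
Computing the (4 x 4) cofactor determinant gives 11.

11


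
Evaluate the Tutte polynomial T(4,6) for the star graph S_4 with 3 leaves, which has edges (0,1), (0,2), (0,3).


A star on 4 vertices is a tree with 3 edges.
T(x,y) = x^(3) for any tree.
T(4,6) = 4^3 = 64.

64


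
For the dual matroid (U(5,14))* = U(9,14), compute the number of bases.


The dual of U(r,n) is U(n-r, n) = U(9,14).
Bases of U(9,14) are all (9)-element subsets.
|B(M*)| = (14 choose 9) = 2002.

2002


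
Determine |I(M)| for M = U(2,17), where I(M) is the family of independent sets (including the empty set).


Independent sets of U(2,17) are all subsets of size <= 2.
Count = (17 choose 0) + (17 choose 1) + (17 choose 2)
     = 1 + 17 + 136
     = 154.

154


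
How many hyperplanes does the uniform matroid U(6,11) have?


Hyperplanes of U(6,11) are flats of rank 5.
In a uniform matroid, these are exactly the (5)-element subsets.
Count = (11 choose 5) = 462.

462


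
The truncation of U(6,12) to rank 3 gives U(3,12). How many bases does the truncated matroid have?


Truncating U(6,12) to rank 3 gives U(3,12).
Bases of U(3,12) are all 3-element subsets of 12 elements.
Number of bases = (12 choose 3) = 220.

220


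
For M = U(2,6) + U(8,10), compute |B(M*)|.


(M1+M2)* = M1* + M2*.
M1* = U(4,6), bases: C(6,4) = 15.
M2* = U(2,10), bases: C(10,2) = 45.
|B(M*)| = 15 * 45 = 675.

675


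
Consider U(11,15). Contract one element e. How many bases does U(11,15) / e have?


Contracting e from U(11,15) gives U(10,14).
Bases of U(10,14) = C(14,10) = 14! / (10! * 4!) = 1001.

1001


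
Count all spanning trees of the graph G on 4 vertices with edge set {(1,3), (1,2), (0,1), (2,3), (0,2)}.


By Kirchhoff's matrix tree theorem, the number of spanning trees equals
the determinant of any cofactor of the Laplacian matrix L.
G has 4 vertices and 5 edges.
Computing the (3 x 3) cofactor determinant gives 8.

8


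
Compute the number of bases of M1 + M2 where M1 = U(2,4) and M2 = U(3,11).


Bases of a direct sum M1 + M2: |B| = |B(M1)| * |B(M2)|.
|B(U(2,4))| = C(4,2) = 6.
|B(U(3,11))| = C(11,3) = 165.
Total bases = 6 * 165 = 990.

990


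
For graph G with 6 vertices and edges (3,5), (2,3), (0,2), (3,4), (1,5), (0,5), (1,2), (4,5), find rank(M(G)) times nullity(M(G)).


r(M) = |V| - c = 6 - 1 = 5.
nullity = |E| - r(M) = 8 - 5 = 3.
Product = 5 * 3 = 15.

15


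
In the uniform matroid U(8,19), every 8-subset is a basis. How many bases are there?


Bases of U(8,19) are all 8-element subsets of the 19-element ground set.
Number of bases = C(19,8).
C(19,8) = 75582.

75582


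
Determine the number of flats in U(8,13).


Flats of U(8,13): every subset of size < 8 is a flat, plus E itself.
Count = (13 choose 0) + (13 choose 1) + (13 choose 2) + (13 choose 3) + (13 choose 4) + (13 choose 5) + (13 choose 6) + (13 choose 7) + 1
     = 1 + 13 + 78 + 286 + 715 + 1287 + 1716 + 1716 + 1
     = 5813.

5813


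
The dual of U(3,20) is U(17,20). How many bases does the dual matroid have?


The dual of U(r,n) is U(n-r, n) = U(17,20).
Bases of U(17,20) are all (17)-element subsets.
|B(M*)| = C(20,17) = 20! / (17! * 3!) = 1140.

1140


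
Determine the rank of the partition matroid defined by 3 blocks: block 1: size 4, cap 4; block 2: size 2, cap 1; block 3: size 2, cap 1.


Rank of a partition matroid = sum of min(|Si|, ci) for each block.
= min(4,4) + min(2,1) + min(2,1)
= 4 + 1 + 1
= 6.

6


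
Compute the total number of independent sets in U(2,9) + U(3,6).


For a direct sum, |I(M1+M2)| = |I(M1)| * |I(M2)|.
|I(U(2,9))| = sum C(9,k) for k=0..2 = 46.
|I(U(3,6))| = sum C(6,k) for k=0..3 = 42.
Total = 46 * 42 = 1932.

1932


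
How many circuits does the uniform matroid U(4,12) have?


In U(4,12), circuits are the (5)-element subsets.
Any set of 5 elements is dependent, and removing any one element gives
an independent set of size 4, so it is a minimal dependent set.
Number of circuits = (12 choose 5) = 792.

792


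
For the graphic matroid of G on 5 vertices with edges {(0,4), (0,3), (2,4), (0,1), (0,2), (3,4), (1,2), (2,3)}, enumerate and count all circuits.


A circuit in a graphic matroid = edge set of a simple cycle.
G has 5 vertices and 8 edges.
Enumerating all minimal edge subsets forming cycles...
Total circuits found: 12.

12


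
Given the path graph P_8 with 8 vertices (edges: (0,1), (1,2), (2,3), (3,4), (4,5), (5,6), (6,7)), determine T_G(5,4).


A path on 8 vertices is a tree with 7 edges.
T(x,y) = x^(7) for any tree.
T(5,4) = 5^7 = 78125.

78125


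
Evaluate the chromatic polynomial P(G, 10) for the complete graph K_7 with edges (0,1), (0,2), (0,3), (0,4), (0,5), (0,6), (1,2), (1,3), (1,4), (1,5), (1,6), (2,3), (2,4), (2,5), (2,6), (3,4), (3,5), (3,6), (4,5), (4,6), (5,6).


P(K_7, k) = k(k-1)(k-2)...(k-6).
P(10) = (10) * (9) * (8) * (7) * (6) * (5) * (4) = 604800.

604800


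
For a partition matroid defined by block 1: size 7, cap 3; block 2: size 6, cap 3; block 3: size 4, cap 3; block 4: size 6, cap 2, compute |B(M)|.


A basis picks exactly ci elements from block i.
Number of bases = product of C(|Si|, ci).
= C(7,3) * C(6,3) * C(4,3) * C(6,2)
= 35 * 20 * 4 * 15
= 42000.

42000


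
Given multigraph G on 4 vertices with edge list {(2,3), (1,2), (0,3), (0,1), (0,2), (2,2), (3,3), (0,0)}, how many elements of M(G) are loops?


In a graphic matroid, a loop is a self-loop edge (u,u) with rank 0.
Examining all 8 edges for self-loops...
Self-loops found: (2,2), (3,3), (0,0)
Number of loops = 3.

3


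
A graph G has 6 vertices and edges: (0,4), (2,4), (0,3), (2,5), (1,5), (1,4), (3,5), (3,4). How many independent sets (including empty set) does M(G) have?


An independent set in a graphic matroid is an acyclic edge subset.
G has 6 vertices and 8 edges.
Enumerate all 2^8 = 256 subsets, checking for acyclicity.
Total independent sets = 186.

186


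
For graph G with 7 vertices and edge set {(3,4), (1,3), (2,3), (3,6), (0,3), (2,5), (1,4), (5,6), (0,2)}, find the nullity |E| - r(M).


Cycle rank (nullity) = |E| - r(M) = |E| - (|V| - c).
|E| = 9, |V| = 7, c = 1.
Nullity = 9 - (7 - 1) = 9 - 6 = 3.

3


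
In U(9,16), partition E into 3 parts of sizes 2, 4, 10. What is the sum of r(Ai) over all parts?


r(Ai) = min(|Ai|, 9) for each part.
Sum = min(2,9) + min(4,9) + min(10,9)
    = 2 + 4 + 9
    = 15.

15


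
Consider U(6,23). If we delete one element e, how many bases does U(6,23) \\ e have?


Deleting e from U(6,23) gives U(6,22) since n > r.
Bases of U(6,22) = (22 choose 6) = 74613.

74613


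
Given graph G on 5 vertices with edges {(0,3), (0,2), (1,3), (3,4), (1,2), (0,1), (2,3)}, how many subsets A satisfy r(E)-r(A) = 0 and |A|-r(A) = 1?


R(x,y) = sum over A in 2^E of x^(r(E)-r(A)) * y^(|A|-r(A)).
G has 5 vertices, 7 edges. r(E) = 4.
Enumerate all 2^7 = 128 subsets.
Count subsets with r(E)-r(A)=0 and |A|-r(A)=1: 15.

15


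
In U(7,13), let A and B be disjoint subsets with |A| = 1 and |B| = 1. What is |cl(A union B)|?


|A union B| = 1 + 1 = 2 (disjoint).
In U(7,13), cl(S) = S if |S| < 7, else cl(S) = E.
Since 2 < 7, cl(A union B) = A union B.
|cl(A union B)| = 2.

2


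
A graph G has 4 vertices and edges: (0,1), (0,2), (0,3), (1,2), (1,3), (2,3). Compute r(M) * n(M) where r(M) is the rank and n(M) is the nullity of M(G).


r(M) = |V| - c = 4 - 1 = 3.
nullity = |E| - r(M) = 6 - 3 = 3.
Product = 3 * 3 = 9.

9


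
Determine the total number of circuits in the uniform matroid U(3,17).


In U(3,17), circuits are the (4)-element subsets.
Any set of 4 elements is dependent, and removing any one element gives
an independent set of size 3, so it is a minimal dependent set.
Number of circuits = C(17,4) = 17! / (4! * 13!) = 2380.

2380


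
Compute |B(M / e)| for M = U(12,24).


Contracting e from U(12,24) gives U(11,23).
Bases of U(11,23) = C(23,11) = 23! / (11! * 12!) = 1352078.

1352078


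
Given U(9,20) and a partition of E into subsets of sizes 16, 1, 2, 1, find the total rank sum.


r(Ai) = min(|Ai|, 9) for each part.
Sum = min(16,9) + min(1,9) + min(2,9) + min(1,9)
    = 9 + 1 + 2 + 1
    = 13.

13


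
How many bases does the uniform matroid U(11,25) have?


Bases of U(11,25) are all 11-element subsets of the 25-element ground set.
Number of bases = C(25,11).
(25 choose 11) = 4457400.

4457400


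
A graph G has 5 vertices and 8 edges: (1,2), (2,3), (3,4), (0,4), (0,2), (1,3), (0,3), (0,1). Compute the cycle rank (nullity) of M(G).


Cycle rank (nullity) = |E| - r(M) = |E| - (|V| - c).
|E| = 8, |V| = 5, c = 1.
Nullity = 8 - (5 - 1) = 8 - 4 = 4.

4


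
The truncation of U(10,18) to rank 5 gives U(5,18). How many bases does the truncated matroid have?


Truncating U(10,18) to rank 5 gives U(5,18).
Bases of U(5,18) are all 5-element subsets of 18 elements.
Number of bases = C(18,5) = 8568.

8568


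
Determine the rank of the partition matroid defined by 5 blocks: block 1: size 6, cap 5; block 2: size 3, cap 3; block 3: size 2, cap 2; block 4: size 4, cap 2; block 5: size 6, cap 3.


Rank of a partition matroid = sum of min(|Si|, ci) for each block.
= min(6,5) + min(3,3) + min(2,2) + min(4,2) + min(6,3)
= 5 + 3 + 2 + 2 + 3
= 15.

15


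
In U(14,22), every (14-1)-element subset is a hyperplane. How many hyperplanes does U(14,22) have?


Hyperplanes of U(14,22) are flats of rank 13.
In a uniform matroid, these are exactly the (13)-element subsets.
Count = C(22,13) = 22! / (13! * 9!) = 497420.

497420


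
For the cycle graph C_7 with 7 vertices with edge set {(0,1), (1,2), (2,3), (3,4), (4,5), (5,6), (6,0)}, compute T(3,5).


T(C_7; x,y) = x + x^2 + ... + x^(6) + y.
T(3,5) = 3^1 + 3^2 + 3^3 + 3^4 + 3^5 + 3^6 + 5
= 3 + 9 + 27 + 81 + 243 + 729 + 5
= 1097.

1097


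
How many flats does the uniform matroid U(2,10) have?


Flats of U(2,10): every subset of size < 2 is a flat, plus E itself.
Count = C(10,0) + C(10,1) + 1
     = 1 + 10 + 1
     = 12.

12


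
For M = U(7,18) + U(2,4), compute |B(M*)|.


(M1+M2)* = M1* + M2*.
M1* = U(11,18), bases: C(18,11) = 31824.
M2* = U(2,4), bases: C(4,2) = 6.
|B(M*)| = 31824 * 6 = 190944.

190944


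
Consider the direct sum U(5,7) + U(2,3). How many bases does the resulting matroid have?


Bases of a direct sum M1 + M2: |B| = |B(M1)| * |B(M2)|.
|B(U(5,7))| = C(7,5) = 21.
|B(U(2,3))| = C(3,2) = 3.
Total bases = 21 * 3 = 63.

63


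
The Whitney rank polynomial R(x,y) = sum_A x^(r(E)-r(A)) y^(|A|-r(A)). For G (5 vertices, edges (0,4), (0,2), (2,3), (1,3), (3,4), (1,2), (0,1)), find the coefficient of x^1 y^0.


R(x,y) = sum over A in 2^E of x^(r(E)-r(A)) * y^(|A|-r(A)).
G has 5 vertices, 7 edges. r(E) = 4.
Enumerate all 2^7 = 128 subsets.
Count subsets with r(E)-r(A)=1 and |A|-r(A)=0: 33.

33


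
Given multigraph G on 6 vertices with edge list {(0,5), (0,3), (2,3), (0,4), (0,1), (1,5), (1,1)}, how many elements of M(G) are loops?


In a graphic matroid, a loop is a self-loop edge (u,u) with rank 0.
Examining all 7 edges for self-loops...
Self-loops found: (1,1)
Number of loops = 1.

1


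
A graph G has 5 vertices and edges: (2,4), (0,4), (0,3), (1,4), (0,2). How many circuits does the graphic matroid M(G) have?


A circuit in a graphic matroid = edge set of a simple cycle.
G has 5 vertices and 5 edges.
Enumerating all minimal edge subsets forming cycles...
Total circuits found: 1.

1


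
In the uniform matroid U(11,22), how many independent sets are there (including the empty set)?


Independent sets of U(11,22) are all subsets of size <= 11.
Count = (22 choose 0) + (22 choose 1) + (22 choose 2) + (22 choose 3) + (22 choose 4) + (22 choose 5) + (22 choose 6) + (22 choose 7) + (22 choose 8) + (22 choose 9) + (22 choose 10) + (22 choose 11)
     = 1 + 22 + 231 + 1540 + 7315 + 26334 + 74613 + 170544 + 319770 + 497420 + 646646 + 705432
     = 2449868.

2449868


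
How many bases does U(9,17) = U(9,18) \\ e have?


Deleting e from U(9,18) gives U(9,17) since n > r.
Bases of U(9,17) = C(17,9) = 24310.

24310


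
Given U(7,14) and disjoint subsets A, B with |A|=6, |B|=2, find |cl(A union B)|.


|A union B| = 6 + 2 = 8 (disjoint).
In U(7,14), cl(S) = S if |S| < 7, else cl(S) = E.
Since 8 >= 7, cl(A union B) = E.
|cl(A union B)| = 14.

14


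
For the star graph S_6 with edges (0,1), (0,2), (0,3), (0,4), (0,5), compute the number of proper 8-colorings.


P(tree, k) = k * (k-1)^(5) for any tree on 6 vertices.
P(8) = 8 * 7^5 = 8 * 16807 = 134456.

134456


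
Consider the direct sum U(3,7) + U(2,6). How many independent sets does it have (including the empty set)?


For a direct sum, |I(M1+M2)| = |I(M1)| * |I(M2)|.
|I(U(3,7))| = sum C(7,k) for k=0..3 = 64.
|I(U(2,6))| = sum C(6,k) for k=0..2 = 22.
Total = 64 * 22 = 1408.

1408


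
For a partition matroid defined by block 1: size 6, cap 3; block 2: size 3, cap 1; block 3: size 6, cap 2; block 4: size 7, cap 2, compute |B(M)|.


A basis picks exactly ci elements from block i.
Number of bases = product of C(|Si|, ci).
= C(6,3) * C(3,1) * C(6,2) * C(7,2)
= 20 * 3 * 15 * 21
= 18900.

18900


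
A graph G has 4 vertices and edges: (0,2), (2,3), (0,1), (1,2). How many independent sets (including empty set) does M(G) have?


An independent set in a graphic matroid is an acyclic edge subset.
G has 4 vertices and 4 edges.
Enumerate all 2^4 = 16 subsets, checking for acyclicity.
Total independent sets = 14.

14


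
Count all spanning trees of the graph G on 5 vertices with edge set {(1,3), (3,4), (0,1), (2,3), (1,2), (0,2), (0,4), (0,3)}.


By Kirchhoff's matrix tree theorem, the number of spanning trees equals
the determinant of any cofactor of the Laplacian matrix L.
G has 5 vertices and 8 edges.
Computing the (4 x 4) cofactor determinant gives 40.

40


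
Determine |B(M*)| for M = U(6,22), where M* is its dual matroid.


The dual of U(r,n) is U(n-r, n) = U(16,22).
Bases of U(16,22) are all (16)-element subsets.
|B(M*)| = C(22,16) = 74613.

74613


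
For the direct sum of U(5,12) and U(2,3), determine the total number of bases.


Bases of a direct sum M1 + M2: |B| = |B(M1)| * |B(M2)|.
|B(U(5,12))| = C(12,5) = 792.
|B(U(2,3))| = C(3,2) = 3.
Total bases = 792 * 3 = 2376.

2376
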